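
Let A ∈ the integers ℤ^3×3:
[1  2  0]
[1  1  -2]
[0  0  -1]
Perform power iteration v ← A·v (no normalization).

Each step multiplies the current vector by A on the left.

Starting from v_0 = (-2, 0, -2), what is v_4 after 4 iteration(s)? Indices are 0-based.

v_4 = (-2, -8, -2)

v_0 = (-2, 0, -2).
v_1 = A·v_0 = (-2, 2, 2).
v_2 = A·v_1 = (2, -4, -2).
v_3 = A·v_2 = (-6, 2, 2).
v_4 = A·v_3 = (-2, -8, -2).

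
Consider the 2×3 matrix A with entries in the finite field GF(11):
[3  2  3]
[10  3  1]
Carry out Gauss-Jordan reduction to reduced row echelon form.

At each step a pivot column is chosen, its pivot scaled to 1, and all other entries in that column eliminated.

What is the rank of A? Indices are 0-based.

rank = 2

pivot(0,0)=3: scale R0 → (1, 8, 1)
  clear (1,0): R1 −= (10)R0 → (0, 0, 2)
col 1: no nonzero at/below row 1; advance.
pivot(1,2)=2: scale R1 → (0, 0, 1)
  clear (0,2): R0 −= (1)R1 → (1, 8, 0)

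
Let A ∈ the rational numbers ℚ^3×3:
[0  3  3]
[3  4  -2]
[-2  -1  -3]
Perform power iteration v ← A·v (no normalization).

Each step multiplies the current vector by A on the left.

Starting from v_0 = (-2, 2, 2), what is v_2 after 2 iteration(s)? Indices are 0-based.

v_2 = (-18, 36, -10)

v_0 = (-2, 2, 2).
v_1 = A·v_0 = (12, -2, -4).
v_2 = A·v_1 = (-18, 36, -10).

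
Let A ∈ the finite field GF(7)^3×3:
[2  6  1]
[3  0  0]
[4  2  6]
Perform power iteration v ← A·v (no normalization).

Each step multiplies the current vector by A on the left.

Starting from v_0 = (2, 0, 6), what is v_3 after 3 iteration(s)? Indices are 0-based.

v_0 = (2, 0, 6).
v_1 = A·v_0 = (3, 6, 2).
v_2 = A·v_1 = (2, 2, 1).
v_3 = A·v_2 = (3, 6, 4).

v_3 = (3, 6, 4)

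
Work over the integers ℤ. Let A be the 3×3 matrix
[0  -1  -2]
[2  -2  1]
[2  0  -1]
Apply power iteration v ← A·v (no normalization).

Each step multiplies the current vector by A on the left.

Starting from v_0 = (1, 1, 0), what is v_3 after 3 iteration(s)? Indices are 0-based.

v_3 = (8, -12, -4)

v_0 = (1, 1, 0).
v_1 = A·v_0 = (-1, 0, 2).
v_2 = A·v_1 = (-4, 0, -4).
v_3 = A·v_2 = (8, -12, -4).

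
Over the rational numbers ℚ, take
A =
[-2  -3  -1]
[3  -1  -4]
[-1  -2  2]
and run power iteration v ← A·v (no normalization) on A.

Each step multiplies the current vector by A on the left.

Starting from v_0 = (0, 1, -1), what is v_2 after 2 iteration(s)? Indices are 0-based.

v_0 = (0, 1, -1).
v_1 = A·v_0 = (-2, 3, -4).
v_2 = A·v_1 = (-1, 7, -12).

v_2 = (-1, 7, -12)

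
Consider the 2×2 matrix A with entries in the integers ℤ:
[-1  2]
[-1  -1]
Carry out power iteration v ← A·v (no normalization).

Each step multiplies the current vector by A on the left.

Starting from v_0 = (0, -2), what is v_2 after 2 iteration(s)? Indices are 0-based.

v_2 = (8, 2)

v_0 = (0, -2).
v_1 = A·v_0 = (-4, 2).
v_2 = A·v_1 = (8, 2).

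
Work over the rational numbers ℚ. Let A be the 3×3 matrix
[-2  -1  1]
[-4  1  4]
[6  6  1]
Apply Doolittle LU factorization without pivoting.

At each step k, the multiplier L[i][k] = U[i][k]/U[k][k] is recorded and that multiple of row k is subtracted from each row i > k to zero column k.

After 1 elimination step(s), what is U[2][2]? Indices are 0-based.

U[2][2] = 4

Step 1: pivot at (0,0) is -2.
  row1 ← row1 − (2)·row0  ⇒  L[1][0]=2, U row1=(0, 3, 2)
  row2 ← row2 − (-3)·row0  ⇒  L[2][0]=-3, U row2=(0, 3, 4)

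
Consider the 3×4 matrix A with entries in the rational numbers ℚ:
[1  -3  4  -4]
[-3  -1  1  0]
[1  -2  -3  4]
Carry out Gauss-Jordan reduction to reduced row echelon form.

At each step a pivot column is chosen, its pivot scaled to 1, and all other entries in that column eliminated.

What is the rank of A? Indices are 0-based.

step 1: normalize row 0 (÷1) = (1, -3, 4, -4)
  row 1: subtract -3×row0 = (0, -10, 13, -12)
  row 2: subtract 1×row0 = (0, 1, -7, 8)
step 2: normalize row 1 (÷-10) = (0, 1, -13/10, 6/5)
  row 0: subtract -3×row1 = (1, 0, 1/10, -2/5)
  row 2: subtract 1×row1 = (0, 0, -57/10, 34/5)
step 3: normalize row 2 (÷-57/10) = (0, 0, 1, -68/57)
  row 0: subtract 1/10×row2 = (1, 0, 0, -16/57)
  row 1: subtract -13/10×row2 = (0, 1, 0, -20/57)

rank = 3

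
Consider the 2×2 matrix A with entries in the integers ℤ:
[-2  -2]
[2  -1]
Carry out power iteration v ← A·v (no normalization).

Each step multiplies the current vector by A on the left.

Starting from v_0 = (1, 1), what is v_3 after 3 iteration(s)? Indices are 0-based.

v_3 = (6, 21)

v_0 = (1, 1).
v_1 = A·v_0 = (-4, 1).
v_2 = A·v_1 = (6, -9).
v_3 = A·v_2 = (6, 21).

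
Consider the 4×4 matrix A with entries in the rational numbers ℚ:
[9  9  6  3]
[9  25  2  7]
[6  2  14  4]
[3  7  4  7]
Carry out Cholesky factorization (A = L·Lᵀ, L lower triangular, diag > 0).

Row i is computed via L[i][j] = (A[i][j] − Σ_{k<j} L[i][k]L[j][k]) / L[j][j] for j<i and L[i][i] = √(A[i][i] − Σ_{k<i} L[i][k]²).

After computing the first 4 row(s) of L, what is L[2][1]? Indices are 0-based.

Step 1: L[0][0] = √(9) = 3.
  L[1][0] = (9) / L[0][0] = 3.
Step 2: L[1][1] = √(16) = 4.
  L[2][0] = (6) / L[0][0] = 2.
  L[2][1] = (-4) / L[1][1] = -1.
Step 3: L[2][2] = √(9) = 3.
  L[3][0] = (3) / L[0][0] = 1.
  L[3][1] = (4) / L[1][1] = 1.
  L[3][2] = (3) / L[2][2] = 1.
Step 4: L[3][3] = √(4) = 2.

L[2][1] = -1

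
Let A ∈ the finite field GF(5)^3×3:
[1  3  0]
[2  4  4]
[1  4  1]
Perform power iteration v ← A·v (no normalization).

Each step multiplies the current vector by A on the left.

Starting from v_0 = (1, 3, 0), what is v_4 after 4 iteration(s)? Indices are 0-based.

v_0 = (1, 3, 0).
v_1 = A·v_0 = (0, 4, 3).
v_2 = A·v_1 = (2, 3, 4).
v_3 = A·v_2 = (1, 2, 3).
v_4 = A·v_3 = (2, 2, 2).

v_4 = (2, 2, 2)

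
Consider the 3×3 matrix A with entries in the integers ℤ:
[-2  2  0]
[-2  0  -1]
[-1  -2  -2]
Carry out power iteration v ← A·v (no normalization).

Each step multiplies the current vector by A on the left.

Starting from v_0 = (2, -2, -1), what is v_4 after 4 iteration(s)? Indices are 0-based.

v_4 = (-60, 38, 140)

v_0 = (2, -2, -1).
v_1 = A·v_0 = (-8, -3, 4).
v_2 = A·v_1 = (10, 12, 6).
v_3 = A·v_2 = (4, -26, -46).
v_4 = A·v_3 = (-60, 38, 140).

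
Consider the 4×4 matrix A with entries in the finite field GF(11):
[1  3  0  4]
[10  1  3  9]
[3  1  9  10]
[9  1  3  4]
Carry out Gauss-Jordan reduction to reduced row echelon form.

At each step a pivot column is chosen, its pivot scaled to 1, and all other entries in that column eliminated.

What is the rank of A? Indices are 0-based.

rank = 3

[1] R0 /= 1  ⇒  (1, 3, 0, 4)
     R1 -= 10·R0  ⇒  (0, 4, 3, 2)
     R2 -= 3·R0  ⇒  (0, 3, 9, 9)
     R3 -= 9·R0  ⇒  (0, 7, 3, 1)
[2] R1 /= 4  ⇒  (0, 1, 9, 6)
     R0 -= 3·R1  ⇒  (1, 0, 6, 8)
     R2 -= 3·R1  ⇒  (0, 0, 4, 2)
     R3 -= 7·R1  ⇒  (0, 0, 6, 3)
[3] R2 /= 4  ⇒  (0, 0, 1, 6)
     R0 -= 6·R2  ⇒  (1, 0, 0, 5)
     R1 -= 9·R2  ⇒  (0, 1, 0, 7)
     R3 -= 6·R2  ⇒  (0, 0, 0, 0)
column 3 empty below row 3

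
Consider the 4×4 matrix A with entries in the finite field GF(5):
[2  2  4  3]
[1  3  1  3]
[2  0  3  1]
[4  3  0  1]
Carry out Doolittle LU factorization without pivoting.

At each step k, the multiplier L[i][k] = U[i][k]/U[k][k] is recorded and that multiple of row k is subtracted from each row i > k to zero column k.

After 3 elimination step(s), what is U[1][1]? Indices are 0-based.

U[1][1] = 2

[col 0] pivot 2
  R1 -= 3*R0 → (0, 2, 4, 4)  (L[1][0] := 3)
  R2 -= 1*R0 → (0, 3, 4, 3)  (L[2][0] := 1)
  R3 -= 2*R0 → (0, 4, 2, 0)  (L[3][0] := 2)
[col 1] pivot 2
  R2 -= 4*R1 → (0, 0, 3, 2)  (L[2][1] := 4)
  R3 -= 2*R1 → (0, 0, 4, 2)  (L[3][1] := 2)
[col 2] pivot 3
  R3 -= 3*R2 → (0, 0, 0, 1)  (L[3][2] := 3)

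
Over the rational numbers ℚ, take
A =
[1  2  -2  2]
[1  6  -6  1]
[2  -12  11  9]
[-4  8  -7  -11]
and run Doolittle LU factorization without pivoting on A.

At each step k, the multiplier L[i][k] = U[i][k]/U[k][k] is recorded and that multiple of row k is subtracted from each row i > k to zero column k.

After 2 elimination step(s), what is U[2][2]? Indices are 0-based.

U[2][2] = -1

k=0: U[0][0]=1
  eliminate (1,0): mult=1, new row 1: (0, 4, -4, -1); set L[1][0]=1
  eliminate (2,0): mult=2, new row 2: (0, -16, 15, 5); set L[2][0]=2
  eliminate (3,0): mult=-4, new row 3: (0, 16, -15, -3); set L[3][0]=-4
k=1: U[1][1]=4
  eliminate (2,1): mult=-4, new row 2: (0, 0, -1, 1); set L[2][1]=-4
  eliminate (3,1): mult=4, new row 3: (0, 0, 1, 1); set L[3][1]=4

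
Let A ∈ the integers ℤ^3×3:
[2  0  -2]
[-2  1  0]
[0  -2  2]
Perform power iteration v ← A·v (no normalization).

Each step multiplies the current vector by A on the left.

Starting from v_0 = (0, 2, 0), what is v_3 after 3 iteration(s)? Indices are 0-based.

v_3 = (40, -14, -28)

v_0 = (0, 2, 0).
v_1 = A·v_0 = (0, 2, -4).
v_2 = A·v_1 = (8, 2, -12).
v_3 = A·v_2 = (40, -14, -28).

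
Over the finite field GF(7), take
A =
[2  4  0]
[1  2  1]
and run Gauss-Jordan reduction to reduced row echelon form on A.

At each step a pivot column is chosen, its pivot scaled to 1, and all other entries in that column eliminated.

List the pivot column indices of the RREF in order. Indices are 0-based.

step 1: normalize row 0 (÷2) = (1, 2, 0)
  row 1: subtract 1×row0 = (0, 0, 1)
skip col 1 (zero from row 1)
step 2: normalize row 1 (÷1) = (0, 0, 1)

pivot columns: 0, 2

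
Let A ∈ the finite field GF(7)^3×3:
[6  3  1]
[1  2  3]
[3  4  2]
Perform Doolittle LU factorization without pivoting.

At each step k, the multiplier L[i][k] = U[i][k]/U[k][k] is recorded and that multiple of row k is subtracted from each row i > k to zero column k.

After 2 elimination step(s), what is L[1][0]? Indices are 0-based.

k=0: U[0][0]=6
  eliminate (1,0): mult=6, new row 1: (0, 5, 4); set L[1][0]=6
  eliminate (2,0): mult=4, new row 2: (0, 6, 5); set L[2][0]=4
k=1: U[1][1]=5
  eliminate (2,1): mult=4, new row 2: (0, 0, 3); set L[2][1]=4

L[1][0] = 6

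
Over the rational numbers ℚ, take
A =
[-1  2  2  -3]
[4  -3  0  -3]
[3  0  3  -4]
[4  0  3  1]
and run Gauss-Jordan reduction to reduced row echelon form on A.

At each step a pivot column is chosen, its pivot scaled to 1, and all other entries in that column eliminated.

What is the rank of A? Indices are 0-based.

rank = 4

pivot(0,0)=-1: scale R0 → (1, -2, -2, 3)
  clear (1,0): R1 −= (4)R0 → (0, 5, 8, -15)
  clear (2,0): R2 −= (3)R0 → (0, 6, 9, -13)
  clear (3,0): R3 −= (4)R0 → (0, 8, 11, -11)
pivot(1,1)=5: scale R1 → (0, 1, 8/5, -3)
  clear (0,1): R0 −= (-2)R1 → (1, 0, 6/5, -3)
  clear (2,1): R2 −= (6)R1 → (0, 0, -3/5, 5)
  clear (3,1): R3 −= (8)R1 → (0, 0, -9/5, 13)
pivot(2,2)=-3/5: scale R2 → (0, 0, 1, -25/3)
  clear (0,2): R0 −= (6/5)R2 → (1, 0, 0, 7)
  clear (1,2): R1 −= (8/5)R2 → (0, 1, 0, 31/3)
  clear (3,2): R3 −= (-9/5)R2 → (0, 0, 0, -2)
pivot(3,3)=-2: scale R3 → (0, 0, 0, 1)
  clear (0,3): R0 −= (7)R3 → (1, 0, 0, 0)
  clear (1,3): R1 −= (31/3)R3 → (0, 1, 0, 0)
  clear (2,3): R2 −= (-25/3)R3 → (0, 0, 1, 0)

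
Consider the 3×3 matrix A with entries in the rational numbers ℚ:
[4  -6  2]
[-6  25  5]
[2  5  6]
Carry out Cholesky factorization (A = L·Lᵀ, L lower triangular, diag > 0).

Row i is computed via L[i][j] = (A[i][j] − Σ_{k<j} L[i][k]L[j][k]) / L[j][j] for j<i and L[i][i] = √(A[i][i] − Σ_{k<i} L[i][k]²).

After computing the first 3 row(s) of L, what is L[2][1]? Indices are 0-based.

Step 1: L[0][0] = √(4) = 2.
  L[1][0] = (-6) / L[0][0] = -3.
Step 2: L[1][1] = √(16) = 4.
  L[2][0] = (2) / L[0][0] = 1.
  L[2][1] = (8) / L[1][1] = 2.
Step 3: L[2][2] = √(1) = 1.

L[2][1] = 2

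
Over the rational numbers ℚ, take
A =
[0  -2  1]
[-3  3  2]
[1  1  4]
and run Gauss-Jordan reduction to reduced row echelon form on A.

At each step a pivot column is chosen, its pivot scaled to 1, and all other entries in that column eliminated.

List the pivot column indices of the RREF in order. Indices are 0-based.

[1] R0 <-> R1
[1] R0 /= -3  ⇒  (1, -1, -2/3)
     R2 -= 1·R0  ⇒  (0, 2, 14/3)
[2] R1 /= -2  ⇒  (0, 1, -1/2)
     R0 -= -1·R1  ⇒  (1, 0, -7/6)
     R2 -= 2·R1  ⇒  (0, 0, 17/3)
[3] R2 /= 17/3  ⇒  (0, 0, 1)
     R0 -= -7/6·R2  ⇒  (1, 0, 0)
     R1 -= -1/2·R2  ⇒  (0, 1, 0)

pivot columns: 0, 1, 2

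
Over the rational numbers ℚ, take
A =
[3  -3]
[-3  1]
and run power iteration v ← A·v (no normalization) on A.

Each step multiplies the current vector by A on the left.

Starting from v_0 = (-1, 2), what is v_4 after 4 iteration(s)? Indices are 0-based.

v_0 = (-1, 2).
v_1 = A·v_0 = (-9, 5).
v_2 = A·v_1 = (-42, 32).
v_3 = A·v_2 = (-222, 158).
v_4 = A·v_3 = (-1140, 824).

v_4 = (-1140, 824)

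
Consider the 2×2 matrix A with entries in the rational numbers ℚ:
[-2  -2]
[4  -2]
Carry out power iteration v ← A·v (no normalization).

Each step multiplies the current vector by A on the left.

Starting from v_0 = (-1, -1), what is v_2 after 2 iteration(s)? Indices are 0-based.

v_2 = (-4, 20)

v_0 = (-1, -1).
v_1 = A·v_0 = (4, -2).
v_2 = A·v_1 = (-4, 20).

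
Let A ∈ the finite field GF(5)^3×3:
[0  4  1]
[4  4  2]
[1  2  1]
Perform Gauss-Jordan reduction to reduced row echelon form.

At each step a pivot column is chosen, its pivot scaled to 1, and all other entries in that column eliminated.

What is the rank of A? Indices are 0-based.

pivot(0,0): swap R0↔R1
pivot(0,0)=4: scale R0 → (1, 1, 3)
  clear (2,0): R2 −= (1)R0 → (0, 1, 3)
pivot(1,1)=4: scale R1 → (0, 1, 4)
  clear (0,1): R0 −= (1)R1 → (1, 0, 4)
  clear (2,1): R2 −= (1)R1 → (0, 0, 4)
pivot(2,2)=4: scale R2 → (0, 0, 1)
  clear (0,2): R0 −= (4)R2 → (1, 0, 0)
  clear (1,2): R1 −= (4)R2 → (0, 1, 0)

rank = 3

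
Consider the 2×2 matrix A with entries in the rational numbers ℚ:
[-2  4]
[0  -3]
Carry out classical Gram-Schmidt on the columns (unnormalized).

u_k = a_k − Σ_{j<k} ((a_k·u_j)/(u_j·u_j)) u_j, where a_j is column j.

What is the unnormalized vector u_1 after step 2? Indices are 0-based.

u_1 = (0, -3)

Step 1: u_0 = a_0 = (-2, 0).
Step 2: u_1 = a_1 − (-2)·u_0 = (0, -3).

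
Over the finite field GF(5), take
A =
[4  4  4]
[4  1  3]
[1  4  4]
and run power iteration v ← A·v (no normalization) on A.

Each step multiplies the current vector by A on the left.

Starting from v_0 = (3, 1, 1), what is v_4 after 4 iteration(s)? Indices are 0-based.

v_0 = (3, 1, 1).
v_1 = A·v_0 = (0, 1, 1).
v_2 = A·v_1 = (3, 4, 3).
v_3 = A·v_2 = (0, 0, 1).
v_4 = A·v_3 = (4, 3, 4).

v_4 = (4, 3, 4)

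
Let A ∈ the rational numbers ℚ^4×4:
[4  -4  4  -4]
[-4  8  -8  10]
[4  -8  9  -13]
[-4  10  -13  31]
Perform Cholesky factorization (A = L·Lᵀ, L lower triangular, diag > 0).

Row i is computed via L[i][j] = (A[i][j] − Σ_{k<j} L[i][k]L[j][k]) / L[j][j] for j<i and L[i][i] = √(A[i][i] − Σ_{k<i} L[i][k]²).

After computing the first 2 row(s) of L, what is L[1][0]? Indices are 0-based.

L[1][0] = -2

Step 1: L[0][0] = √(4) = 2.
  L[1][0] = (-4) / L[0][0] = -2.
Step 2: L[1][1] = √(4) = 2.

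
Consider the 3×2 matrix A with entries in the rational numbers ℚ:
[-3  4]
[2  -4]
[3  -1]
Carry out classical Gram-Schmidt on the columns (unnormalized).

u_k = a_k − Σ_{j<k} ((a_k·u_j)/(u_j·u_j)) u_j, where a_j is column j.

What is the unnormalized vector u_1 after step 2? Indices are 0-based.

Step 1: u_0 = a_0 = (-3, 2, 3).
Step 2: u_1 = a_1 − (-23/22)·u_0 = (19/22, -21/11, 47/22).

u_1 = (19/22, -21/11, 47/22)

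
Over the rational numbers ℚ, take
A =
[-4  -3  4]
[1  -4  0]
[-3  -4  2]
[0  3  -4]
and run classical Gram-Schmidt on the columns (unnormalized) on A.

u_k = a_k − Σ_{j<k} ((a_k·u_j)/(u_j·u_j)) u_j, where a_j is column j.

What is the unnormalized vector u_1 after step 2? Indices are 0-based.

u_1 = (1/13, -62/13, -22/13, 3)

Step 1: u_0 = a_0 = (-4, 1, -3, 0).
Step 2: u_1 = a_1 − (10/13)·u_0 = (1/13, -62/13, -22/13, 3).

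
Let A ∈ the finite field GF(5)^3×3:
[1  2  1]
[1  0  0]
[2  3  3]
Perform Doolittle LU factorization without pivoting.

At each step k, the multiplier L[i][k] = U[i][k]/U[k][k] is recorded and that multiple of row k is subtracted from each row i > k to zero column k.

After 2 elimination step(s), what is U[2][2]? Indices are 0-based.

Step 1: pivot at (0,0) is 1.
  row1 ← row1 − (1)·row0  ⇒  L[1][0]=1, U row1=(0, 3, 4)
  row2 ← row2 − (2)·row0  ⇒  L[2][0]=2, U row2=(0, 4, 1)
Step 2: pivot at (1,1) is 3.
  row2 ← row2 − (3)·row1  ⇒  L[2][1]=3, U row2=(0, 0, 4)

U[2][2] = 4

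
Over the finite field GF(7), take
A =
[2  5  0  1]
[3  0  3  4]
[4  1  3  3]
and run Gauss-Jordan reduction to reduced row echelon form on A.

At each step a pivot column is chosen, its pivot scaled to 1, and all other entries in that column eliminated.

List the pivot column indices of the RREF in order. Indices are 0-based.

pivot columns: 0, 1, 2

[1] R0 /= 2  ⇒  (1, 6, 0, 4)
     R1 -= 3·R0  ⇒  (0, 3, 3, 6)
     R2 -= 4·R0  ⇒  (0, 5, 3, 1)
[2] R1 /= 3  ⇒  (0, 1, 1, 2)
     R0 -= 6·R1  ⇒  (1, 0, 1, 6)
     R2 -= 5·R1  ⇒  (0, 0, 5, 5)
[3] R2 /= 5  ⇒  (0, 0, 1, 1)
     R0 -= 1·R2  ⇒  (1, 0, 0, 5)
     R1 -= 1·R2  ⇒  (0, 1, 0, 1)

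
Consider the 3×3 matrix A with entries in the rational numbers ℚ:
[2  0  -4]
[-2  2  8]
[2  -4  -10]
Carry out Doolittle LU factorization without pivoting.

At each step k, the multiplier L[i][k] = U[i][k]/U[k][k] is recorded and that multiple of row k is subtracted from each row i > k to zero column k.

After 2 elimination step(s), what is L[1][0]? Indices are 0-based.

Step 1: pivot at (0,0) is 2.
  row1 ← row1 − (-1)·row0  ⇒  L[1][0]=-1, U row1=(0, 2, 4)
  row2 ← row2 − (1)·row0  ⇒  L[2][0]=1, U row2=(0, -4, -6)
Step 2: pivot at (1,1) is 2.
  row2 ← row2 − (-2)·row1  ⇒  L[2][1]=-2, U row2=(0, 0, 2)

L[1][0] = -1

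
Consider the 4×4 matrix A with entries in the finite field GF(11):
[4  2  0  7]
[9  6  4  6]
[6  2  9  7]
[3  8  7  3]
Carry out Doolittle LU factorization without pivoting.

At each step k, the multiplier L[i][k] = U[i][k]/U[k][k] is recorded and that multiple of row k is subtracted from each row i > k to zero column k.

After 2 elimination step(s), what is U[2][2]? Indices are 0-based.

Step 1: pivot at (0,0) is 4.
  row1 ← row1 − (5)·row0  ⇒  L[1][0]=5, U row1=(0, 7, 4, 4)
  row2 ← row2 − (7)·row0  ⇒  L[2][0]=7, U row2=(0, 10, 9, 2)
  row3 ← row3 − (9)·row0  ⇒  L[3][0]=9, U row3=(0, 1, 7, 6)
Step 2: pivot at (1,1) is 7.
  row2 ← row2 − (3)·row1  ⇒  L[2][1]=3, U row2=(0, 0, 8, 1)
  row3 ← row3 − (8)·row1  ⇒  L[3][1]=8, U row3=(0, 0, 8, 7)

U[2][2] = 8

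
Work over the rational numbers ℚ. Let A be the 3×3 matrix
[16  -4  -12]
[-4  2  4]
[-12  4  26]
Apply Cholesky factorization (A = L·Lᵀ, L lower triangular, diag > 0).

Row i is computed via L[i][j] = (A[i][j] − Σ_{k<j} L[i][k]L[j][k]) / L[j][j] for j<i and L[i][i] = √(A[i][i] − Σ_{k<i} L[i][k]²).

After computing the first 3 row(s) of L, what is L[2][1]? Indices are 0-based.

L[2][1] = 1

Step 1: L[0][0] = √(16) = 4.
  L[1][0] = (-4) / L[0][0] = -1.
Step 2: L[1][1] = √(1) = 1.
  L[2][0] = (-12) / L[0][0] = -3.
  L[2][1] = (1) / L[1][1] = 1.
Step 3: L[2][2] = √(16) = 4.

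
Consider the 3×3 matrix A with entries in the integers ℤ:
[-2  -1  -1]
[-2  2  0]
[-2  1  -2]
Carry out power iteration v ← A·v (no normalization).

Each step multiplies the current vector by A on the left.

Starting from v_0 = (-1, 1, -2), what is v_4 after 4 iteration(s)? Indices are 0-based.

v_0 = (-1, 1, -2).
v_1 = A·v_0 = (3, 4, 7).
v_2 = A·v_1 = (-17, 2, -16).
v_3 = A·v_2 = (48, 38, 68).
v_4 = A·v_3 = (-202, -20, -194).

v_4 = (-202, -20, -194)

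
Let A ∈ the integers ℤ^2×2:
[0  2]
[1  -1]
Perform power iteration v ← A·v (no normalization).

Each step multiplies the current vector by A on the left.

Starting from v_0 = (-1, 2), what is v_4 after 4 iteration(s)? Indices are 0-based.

v_0 = (-1, 2).
v_1 = A·v_0 = (4, -3).
v_2 = A·v_1 = (-6, 7).
v_3 = A·v_2 = (14, -13).
v_4 = A·v_3 = (-26, 27).

v_4 = (-26, 27)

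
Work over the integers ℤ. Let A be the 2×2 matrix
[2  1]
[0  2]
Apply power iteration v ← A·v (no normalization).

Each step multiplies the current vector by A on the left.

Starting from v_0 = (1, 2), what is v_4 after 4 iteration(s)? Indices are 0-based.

v_4 = (80, 32)

v_0 = (1, 2).
v_1 = A·v_0 = (4, 4).
v_2 = A·v_1 = (12, 8).
v_3 = A·v_2 = (32, 16).
v_4 = A·v_3 = (80, 32).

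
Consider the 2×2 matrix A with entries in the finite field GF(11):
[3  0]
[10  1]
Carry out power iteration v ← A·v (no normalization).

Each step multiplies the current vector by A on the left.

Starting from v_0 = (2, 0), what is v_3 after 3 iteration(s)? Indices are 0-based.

v_3 = (10, 7)

v_0 = (2, 0).
v_1 = A·v_0 = (6, 9).
v_2 = A·v_1 = (7, 3).
v_3 = A·v_2 = (10, 7).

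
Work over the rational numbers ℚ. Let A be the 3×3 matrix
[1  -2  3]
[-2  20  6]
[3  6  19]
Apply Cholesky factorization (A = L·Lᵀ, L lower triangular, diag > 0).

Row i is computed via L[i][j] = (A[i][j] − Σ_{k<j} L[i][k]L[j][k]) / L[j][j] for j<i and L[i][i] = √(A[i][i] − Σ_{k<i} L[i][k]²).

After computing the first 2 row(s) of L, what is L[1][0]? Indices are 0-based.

L[1][0] = -2

Step 1: L[0][0] = √(1) = 1.
  L[1][0] = (-2) / L[0][0] = -2.
Step 2: L[1][1] = √(16) = 4.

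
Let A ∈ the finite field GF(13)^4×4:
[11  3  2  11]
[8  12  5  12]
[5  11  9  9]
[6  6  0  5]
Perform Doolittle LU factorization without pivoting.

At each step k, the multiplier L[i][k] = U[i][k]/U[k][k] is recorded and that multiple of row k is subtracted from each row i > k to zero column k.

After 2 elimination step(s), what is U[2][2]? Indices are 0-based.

U[2][2] = 1

[col 0] pivot 11
  R1 -= 9*R0 → (0, 11, 0, 4)  (L[1][0] := 9)
  R2 -= 4*R0 → (0, 12, 1, 4)  (L[2][0] := 4)
  R3 -= 10*R0 → (0, 2, 6, 12)  (L[3][0] := 10)
[col 1] pivot 11
  R2 -= 7*R1 → (0, 0, 1, 2)  (L[2][1] := 7)
  R3 -= 12*R1 → (0, 0, 6, 3)  (L[3][1] := 12)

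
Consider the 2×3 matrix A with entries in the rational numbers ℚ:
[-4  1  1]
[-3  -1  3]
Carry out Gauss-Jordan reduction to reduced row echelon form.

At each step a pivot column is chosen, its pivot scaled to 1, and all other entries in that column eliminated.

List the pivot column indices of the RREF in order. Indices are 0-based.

pivot columns: 0, 1

pivot(0,0)=-4: scale R0 → (1, -1/4, -1/4)
  clear (1,0): R1 −= (-3)R0 → (0, -7/4, 9/4)
pivot(1,1)=-7/4: scale R1 → (0, 1, -9/7)
  clear (0,1): R0 −= (-1/4)R1 → (1, 0, -4/7)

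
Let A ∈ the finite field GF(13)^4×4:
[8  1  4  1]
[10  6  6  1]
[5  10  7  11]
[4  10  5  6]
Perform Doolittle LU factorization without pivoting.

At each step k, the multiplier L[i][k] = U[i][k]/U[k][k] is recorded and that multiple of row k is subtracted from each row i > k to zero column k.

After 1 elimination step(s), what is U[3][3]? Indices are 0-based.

U[3][3] = 12

Step 1: pivot at (0,0) is 8.
  row1 ← row1 − (11)·row0  ⇒  L[1][0]=11, U row1=(0, 8, 1, 3)
  row2 ← row2 − (12)·row0  ⇒  L[2][0]=12, U row2=(0, 11, 11, 12)
  row3 ← row3 − (7)·row0  ⇒  L[3][0]=7, U row3=(0, 3, 3, 12)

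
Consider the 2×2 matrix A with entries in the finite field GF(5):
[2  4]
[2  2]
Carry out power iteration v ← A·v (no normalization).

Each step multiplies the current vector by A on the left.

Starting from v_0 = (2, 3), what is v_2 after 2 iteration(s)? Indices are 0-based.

v_2 = (2, 2)

v_0 = (2, 3).
v_1 = A·v_0 = (1, 0).
v_2 = A·v_1 = (2, 2).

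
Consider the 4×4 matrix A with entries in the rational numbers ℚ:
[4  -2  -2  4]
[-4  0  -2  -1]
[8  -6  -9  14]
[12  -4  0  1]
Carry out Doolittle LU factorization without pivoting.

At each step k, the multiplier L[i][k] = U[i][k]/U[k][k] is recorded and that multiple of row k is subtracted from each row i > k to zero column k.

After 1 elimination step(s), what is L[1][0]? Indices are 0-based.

L[1][0] = -1

[col 0] pivot 4
  R1 -= -1*R0 → (0, -2, -4, 3)  (L[1][0] := -1)
  R2 -= 2*R0 → (0, -2, -5, 6)  (L[2][0] := 2)
  R3 -= 3*R0 → (0, 2, 6, -11)  (L[3][0] := 3)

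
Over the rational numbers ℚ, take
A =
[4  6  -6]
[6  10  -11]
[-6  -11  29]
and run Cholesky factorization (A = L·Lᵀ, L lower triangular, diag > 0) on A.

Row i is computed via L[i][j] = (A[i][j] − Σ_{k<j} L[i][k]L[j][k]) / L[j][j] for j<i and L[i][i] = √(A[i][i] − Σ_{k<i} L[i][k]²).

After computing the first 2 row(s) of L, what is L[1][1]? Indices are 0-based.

Step 1: L[0][0] = √(4) = 2.
  L[1][0] = (6) / L[0][0] = 3.
Step 2: L[1][1] = √(1) = 1.

L[1][1] = 1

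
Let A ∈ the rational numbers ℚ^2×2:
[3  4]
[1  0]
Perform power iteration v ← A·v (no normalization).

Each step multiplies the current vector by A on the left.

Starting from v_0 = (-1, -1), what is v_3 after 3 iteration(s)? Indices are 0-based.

v_3 = (-103, -25)

v_0 = (-1, -1).
v_1 = A·v_0 = (-7, -1).
v_2 = A·v_1 = (-25, -7).
v_3 = A·v_2 = (-103, -25).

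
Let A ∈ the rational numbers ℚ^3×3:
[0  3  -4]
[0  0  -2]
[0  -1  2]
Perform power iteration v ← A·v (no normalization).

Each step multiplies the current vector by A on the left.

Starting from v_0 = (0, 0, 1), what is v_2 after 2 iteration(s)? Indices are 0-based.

v_2 = (-14, -4, 6)

v_0 = (0, 0, 1).
v_1 = A·v_0 = (-4, -2, 2).
v_2 = A·v_1 = (-14, -4, 6).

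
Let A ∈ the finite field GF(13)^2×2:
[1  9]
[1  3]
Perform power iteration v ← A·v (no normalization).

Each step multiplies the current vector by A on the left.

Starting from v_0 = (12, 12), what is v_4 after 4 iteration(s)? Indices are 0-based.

v_0 = (12, 12).
v_1 = A·v_0 = (3, 9).
v_2 = A·v_1 = (6, 4).
v_3 = A·v_2 = (3, 5).
v_4 = A·v_3 = (9, 5).

v_4 = (9, 5)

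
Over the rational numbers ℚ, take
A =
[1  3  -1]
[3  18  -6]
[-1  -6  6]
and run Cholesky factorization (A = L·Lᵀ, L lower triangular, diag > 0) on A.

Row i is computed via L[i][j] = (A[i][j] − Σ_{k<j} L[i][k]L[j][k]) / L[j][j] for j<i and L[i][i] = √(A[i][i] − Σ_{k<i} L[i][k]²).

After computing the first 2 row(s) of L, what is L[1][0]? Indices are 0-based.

L[1][0] = 3

Step 1: L[0][0] = √(1) = 1.
  L[1][0] = (3) / L[0][0] = 3.
Step 2: L[1][1] = √(9) = 3.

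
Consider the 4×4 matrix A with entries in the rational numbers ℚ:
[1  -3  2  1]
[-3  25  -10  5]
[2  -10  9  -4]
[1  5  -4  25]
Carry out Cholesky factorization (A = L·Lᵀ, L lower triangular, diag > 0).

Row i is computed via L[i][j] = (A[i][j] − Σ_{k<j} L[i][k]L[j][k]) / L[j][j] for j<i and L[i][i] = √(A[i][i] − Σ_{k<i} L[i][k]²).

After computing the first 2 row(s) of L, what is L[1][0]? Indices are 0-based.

Step 1: L[0][0] = √(1) = 1.
  L[1][0] = (-3) / L[0][0] = -3.
Step 2: L[1][1] = √(16) = 4.

L[1][0] = -3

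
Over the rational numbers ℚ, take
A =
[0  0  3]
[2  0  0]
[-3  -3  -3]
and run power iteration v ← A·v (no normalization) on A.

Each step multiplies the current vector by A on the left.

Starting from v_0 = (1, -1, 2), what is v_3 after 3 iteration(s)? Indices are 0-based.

v_3 = (-18, -36, 36)

v_0 = (1, -1, 2).
v_1 = A·v_0 = (6, 2, -6).
v_2 = A·v_1 = (-18, 12, -6).
v_3 = A·v_2 = (-18, -36, 36).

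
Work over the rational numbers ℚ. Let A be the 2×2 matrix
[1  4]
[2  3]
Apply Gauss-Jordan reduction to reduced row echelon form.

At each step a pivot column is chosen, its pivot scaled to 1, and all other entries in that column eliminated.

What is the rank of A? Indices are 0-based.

rank = 2

[1] R0 /= 1  ⇒  (1, 4)
     R1 -= 2·R0  ⇒  (0, -5)
[2] R1 /= -5  ⇒  (0, 1)
     R0 -= 4·R1  ⇒  (1, 0)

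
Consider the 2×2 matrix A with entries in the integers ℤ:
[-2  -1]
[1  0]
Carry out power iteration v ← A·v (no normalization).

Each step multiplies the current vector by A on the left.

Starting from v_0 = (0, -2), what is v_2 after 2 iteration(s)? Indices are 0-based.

v_2 = (-4, 2)

v_0 = (0, -2).
v_1 = A·v_0 = (2, 0).
v_2 = A·v_1 = (-4, 2).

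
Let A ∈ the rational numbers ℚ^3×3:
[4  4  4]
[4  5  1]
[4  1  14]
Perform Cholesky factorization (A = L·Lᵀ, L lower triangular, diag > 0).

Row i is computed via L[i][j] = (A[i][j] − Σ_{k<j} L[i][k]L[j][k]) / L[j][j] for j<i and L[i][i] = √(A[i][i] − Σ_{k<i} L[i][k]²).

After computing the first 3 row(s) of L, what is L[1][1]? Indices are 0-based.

L[1][1] = 1

Step 1: L[0][0] = √(4) = 2.
  L[1][0] = (4) / L[0][0] = 2.
Step 2: L[1][1] = √(1) = 1.
  L[2][0] = (4) / L[0][0] = 2.
  L[2][1] = (-3) / L[1][1] = -3.
Step 3: L[2][2] = √(1) = 1.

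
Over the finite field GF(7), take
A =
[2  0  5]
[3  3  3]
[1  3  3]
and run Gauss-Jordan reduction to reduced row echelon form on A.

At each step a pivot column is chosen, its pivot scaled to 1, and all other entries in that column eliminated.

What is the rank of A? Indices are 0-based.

rank = 3

step 1: normalize row 0 (÷2) = (1, 0, 6)
  row 1: subtract 3×row0 = (0, 3, 6)
  row 2: subtract 1×row0 = (0, 3, 4)
step 2: normalize row 1 (÷3) = (0, 1, 2)
  row 2: subtract 3×row1 = (0, 0, 5)
step 3: normalize row 2 (÷5) = (0, 0, 1)
  row 0: subtract 6×row2 = (1, 0, 0)
  row 1: subtract 2×row2 = (0, 1, 0)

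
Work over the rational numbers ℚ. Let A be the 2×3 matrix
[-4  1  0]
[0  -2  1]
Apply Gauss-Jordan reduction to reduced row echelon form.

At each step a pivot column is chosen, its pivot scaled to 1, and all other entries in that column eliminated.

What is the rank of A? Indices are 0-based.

pivot(0,0)=-4: scale R0 → (1, -1/4, 0)
pivot(1,1)=-2: scale R1 → (0, 1, -1/2)
  clear (0,1): R0 −= (-1/4)R1 → (1, 0, -1/8)

rank = 2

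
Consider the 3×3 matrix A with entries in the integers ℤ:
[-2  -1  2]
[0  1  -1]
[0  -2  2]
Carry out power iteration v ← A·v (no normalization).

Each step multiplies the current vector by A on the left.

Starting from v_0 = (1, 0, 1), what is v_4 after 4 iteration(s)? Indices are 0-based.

v_4 = (35, -27, 54)

v_0 = (1, 0, 1).
v_1 = A·v_0 = (0, -1, 2).
v_2 = A·v_1 = (5, -3, 6).
v_3 = A·v_2 = (5, -9, 18).
v_4 = A·v_3 = (35, -27, 54).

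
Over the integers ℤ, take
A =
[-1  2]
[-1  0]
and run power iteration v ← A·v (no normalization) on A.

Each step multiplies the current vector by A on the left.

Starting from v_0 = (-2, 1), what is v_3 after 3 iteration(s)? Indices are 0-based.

v_3 = (-8, 0)

v_0 = (-2, 1).
v_1 = A·v_0 = (4, 2).
v_2 = A·v_1 = (0, -4).
v_3 = A·v_2 = (-8, 0).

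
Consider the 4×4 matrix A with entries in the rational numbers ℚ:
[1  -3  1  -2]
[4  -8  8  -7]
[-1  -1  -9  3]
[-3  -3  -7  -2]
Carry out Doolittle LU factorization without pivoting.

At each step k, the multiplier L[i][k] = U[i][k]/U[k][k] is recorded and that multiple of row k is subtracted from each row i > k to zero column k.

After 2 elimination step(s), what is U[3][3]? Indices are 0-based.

Step 1: pivot at (0,0) is 1.
  row1 ← row1 − (4)·row0  ⇒  L[1][0]=4, U row1=(0, 4, 4, 1)
  row2 ← row2 − (-1)·row0  ⇒  L[2][0]=-1, U row2=(0, -4, -8, 1)
  row3 ← row3 − (-3)·row0  ⇒  L[3][0]=-3, U row3=(0, -12, -4, -8)
Step 2: pivot at (1,1) is 4.
  row2 ← row2 − (-1)·row1  ⇒  L[2][1]=-1, U row2=(0, 0, -4, 2)
  row3 ← row3 − (-3)·row1  ⇒  L[3][1]=-3, U row3=(0, 0, 8, -5)

U[3][3] = -5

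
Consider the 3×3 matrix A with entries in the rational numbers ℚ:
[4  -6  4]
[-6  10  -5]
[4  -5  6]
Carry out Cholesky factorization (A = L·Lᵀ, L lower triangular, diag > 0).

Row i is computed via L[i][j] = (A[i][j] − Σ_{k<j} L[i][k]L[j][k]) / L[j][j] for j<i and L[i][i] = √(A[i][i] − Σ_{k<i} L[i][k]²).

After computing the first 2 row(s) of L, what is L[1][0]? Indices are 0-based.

L[1][0] = -3

Step 1: L[0][0] = √(4) = 2.
  L[1][0] = (-6) / L[0][0] = -3.
Step 2: L[1][1] = √(1) = 1.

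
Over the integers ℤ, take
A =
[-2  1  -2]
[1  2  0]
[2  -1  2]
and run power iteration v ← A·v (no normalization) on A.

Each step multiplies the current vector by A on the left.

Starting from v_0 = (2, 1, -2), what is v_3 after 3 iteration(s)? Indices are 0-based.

v_3 = (9, 22, -9)

v_0 = (2, 1, -2).
v_1 = A·v_0 = (1, 4, -1).
v_2 = A·v_1 = (4, 9, -4).
v_3 = A·v_2 = (9, 22, -9).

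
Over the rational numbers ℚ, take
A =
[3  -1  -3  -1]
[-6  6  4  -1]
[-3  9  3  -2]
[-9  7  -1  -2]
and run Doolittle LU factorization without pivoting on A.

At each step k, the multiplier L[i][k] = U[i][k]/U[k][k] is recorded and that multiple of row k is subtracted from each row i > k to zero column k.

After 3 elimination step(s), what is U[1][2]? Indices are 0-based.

U[1][2] = -2

k=0: U[0][0]=3
  eliminate (1,0): mult=-2, new row 1: (0, 4, -2, -3); set L[1][0]=-2
  eliminate (2,0): mult=-1, new row 2: (0, 8, 0, -3); set L[2][0]=-1
  eliminate (3,0): mult=-3, new row 3: (0, 4, -10, -5); set L[3][0]=-3
k=1: U[1][1]=4
  eliminate (2,1): mult=2, new row 2: (0, 0, 4, 3); set L[2][1]=2
  eliminate (3,1): mult=1, new row 3: (0, 0, -8, -2); set L[3][1]=1
k=2: U[2][2]=4
  eliminate (3,2): mult=-2, new row 3: (0, 0, 0, 4); set L[3][2]=-2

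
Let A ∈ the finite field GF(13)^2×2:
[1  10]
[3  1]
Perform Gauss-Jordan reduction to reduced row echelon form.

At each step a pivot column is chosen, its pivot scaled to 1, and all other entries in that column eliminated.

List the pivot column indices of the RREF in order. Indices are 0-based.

[1] R0 /= 1  ⇒  (1, 10)
     R1 -= 3·R0  ⇒  (0, 10)
[2] R1 /= 10  ⇒  (0, 1)
     R0 -= 10·R1  ⇒  (1, 0)

pivot columns: 0, 1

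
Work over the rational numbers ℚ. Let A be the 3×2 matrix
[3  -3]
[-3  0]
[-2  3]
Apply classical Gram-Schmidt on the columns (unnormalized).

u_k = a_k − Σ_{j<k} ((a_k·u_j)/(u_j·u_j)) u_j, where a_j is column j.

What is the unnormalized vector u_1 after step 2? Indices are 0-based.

Step 1: u_0 = a_0 = (3, -3, -2).
Step 2: u_1 = a_1 − (-15/22)·u_0 = (-21/22, -45/22, 18/11).

u_1 = (-21/22, -45/22, 18/11)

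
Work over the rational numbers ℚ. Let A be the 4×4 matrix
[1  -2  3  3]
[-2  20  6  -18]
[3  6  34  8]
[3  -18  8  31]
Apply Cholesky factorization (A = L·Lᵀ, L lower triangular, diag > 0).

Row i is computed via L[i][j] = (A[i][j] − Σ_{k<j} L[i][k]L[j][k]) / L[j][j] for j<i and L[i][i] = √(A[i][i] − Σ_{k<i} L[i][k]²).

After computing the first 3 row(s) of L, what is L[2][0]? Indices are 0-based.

L[2][0] = 3

Step 1: L[0][0] = √(1) = 1.
  L[1][0] = (-2) / L[0][0] = -2.
Step 2: L[1][1] = √(16) = 4.
  L[2][0] = (3) / L[0][0] = 3.
  L[2][1] = (12) / L[1][1] = 3.
Step 3: L[2][2] = √(16) = 4.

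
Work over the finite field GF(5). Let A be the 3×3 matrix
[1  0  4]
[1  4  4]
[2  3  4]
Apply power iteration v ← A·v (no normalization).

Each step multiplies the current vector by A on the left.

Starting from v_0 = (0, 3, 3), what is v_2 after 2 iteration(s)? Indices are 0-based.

v_0 = (0, 3, 3).
v_1 = A·v_0 = (2, 4, 1).
v_2 = A·v_1 = (1, 2, 0).

v_2 = (1, 2, 0)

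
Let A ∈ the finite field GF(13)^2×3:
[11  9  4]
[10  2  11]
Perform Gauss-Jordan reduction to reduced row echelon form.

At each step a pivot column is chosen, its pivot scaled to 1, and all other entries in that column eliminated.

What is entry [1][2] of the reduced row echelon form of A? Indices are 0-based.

[1] R0 /= 11  ⇒  (1, 2, 11)
     R1 -= 10·R0  ⇒  (0, 8, 5)
[2] R1 /= 8  ⇒  (0, 1, 12)
     R0 -= 2·R1  ⇒  (1, 0, 0)

M[1][2] = 12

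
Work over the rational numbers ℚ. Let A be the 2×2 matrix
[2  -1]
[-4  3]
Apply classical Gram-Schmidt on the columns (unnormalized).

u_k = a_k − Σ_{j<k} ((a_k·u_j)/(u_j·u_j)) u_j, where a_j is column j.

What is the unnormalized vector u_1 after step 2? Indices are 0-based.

u_1 = (2/5, 1/5)

Step 1: u_0 = a_0 = (2, -4).
Step 2: u_1 = a_1 − (-7/10)·u_0 = (2/5, 1/5).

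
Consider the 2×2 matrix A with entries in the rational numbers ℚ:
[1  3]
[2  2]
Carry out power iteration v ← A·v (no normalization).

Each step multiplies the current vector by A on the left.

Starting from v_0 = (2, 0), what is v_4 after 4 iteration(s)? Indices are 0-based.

v_0 = (2, 0).
v_1 = A·v_0 = (2, 4).
v_2 = A·v_1 = (14, 12).
v_3 = A·v_2 = (50, 52).
v_4 = A·v_3 = (206, 204).

v_4 = (206, 204)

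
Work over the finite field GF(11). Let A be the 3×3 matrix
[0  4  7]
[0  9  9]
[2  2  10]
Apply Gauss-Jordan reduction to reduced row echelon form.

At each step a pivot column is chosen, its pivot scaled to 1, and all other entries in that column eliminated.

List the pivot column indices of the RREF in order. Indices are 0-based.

[1] R0 <-> R2
[1] R0 /= 2  ⇒  (1, 1, 5)
[2] R1 /= 9  ⇒  (0, 1, 1)
     R0 -= 1·R1  ⇒  (1, 0, 4)
     R2 -= 4·R1  ⇒  (0, 0, 3)
[3] R2 /= 3  ⇒  (0, 0, 1)
     R0 -= 4·R2  ⇒  (1, 0, 0)
     R1 -= 1·R2  ⇒  (0, 1, 0)

pivot columns: 0, 1, 2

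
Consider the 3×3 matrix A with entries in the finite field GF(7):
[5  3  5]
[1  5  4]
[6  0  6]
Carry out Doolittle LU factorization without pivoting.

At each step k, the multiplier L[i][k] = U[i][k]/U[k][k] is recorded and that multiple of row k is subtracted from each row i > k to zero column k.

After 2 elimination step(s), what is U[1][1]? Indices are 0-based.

U[1][1] = 3

Step 1: pivot at (0,0) is 5.
  row1 ← row1 − (3)·row0  ⇒  L[1][0]=3, U row1=(0, 3, 3)
  row2 ← row2 − (4)·row0  ⇒  L[2][0]=4, U row2=(0, 2, 0)
Step 2: pivot at (1,1) is 3.
  row2 ← row2 − (3)·row1  ⇒  L[2][1]=3, U row2=(0, 0, 5)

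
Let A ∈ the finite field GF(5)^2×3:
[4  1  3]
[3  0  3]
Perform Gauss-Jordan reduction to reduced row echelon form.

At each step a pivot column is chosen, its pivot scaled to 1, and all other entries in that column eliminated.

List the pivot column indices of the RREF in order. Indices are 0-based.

step 1: normalize row 0 (÷4) = (1, 4, 2)
  row 1: subtract 3×row0 = (0, 3, 2)
step 2: normalize row 1 (÷3) = (0, 1, 4)
  row 0: subtract 4×row1 = (1, 0, 1)

pivot columns: 0, 1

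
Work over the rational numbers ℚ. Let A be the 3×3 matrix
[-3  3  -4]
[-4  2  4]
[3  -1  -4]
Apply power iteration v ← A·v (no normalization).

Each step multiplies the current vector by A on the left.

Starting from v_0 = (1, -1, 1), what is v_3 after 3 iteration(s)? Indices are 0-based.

v_3 = (148, -136, 148)

v_0 = (1, -1, 1).
v_1 = A·v_0 = (-10, -2, 0).
v_2 = A·v_1 = (24, 36, -28).
v_3 = A·v_2 = (148, -136, 148).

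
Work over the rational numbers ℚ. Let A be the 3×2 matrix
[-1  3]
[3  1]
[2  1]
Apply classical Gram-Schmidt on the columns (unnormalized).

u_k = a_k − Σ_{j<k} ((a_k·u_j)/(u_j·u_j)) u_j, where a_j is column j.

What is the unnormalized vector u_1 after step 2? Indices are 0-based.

Step 1: u_0 = a_0 = (-1, 3, 2).
Step 2: u_1 = a_1 − (1/7)·u_0 = (22/7, 4/7, 5/7).

u_1 = (22/7, 4/7, 5/7)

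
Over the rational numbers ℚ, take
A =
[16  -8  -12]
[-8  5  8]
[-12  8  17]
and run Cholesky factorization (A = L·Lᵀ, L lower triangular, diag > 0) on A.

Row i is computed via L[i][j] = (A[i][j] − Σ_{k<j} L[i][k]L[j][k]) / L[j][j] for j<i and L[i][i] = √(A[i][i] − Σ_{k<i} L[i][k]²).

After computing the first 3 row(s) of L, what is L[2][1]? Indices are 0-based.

Step 1: L[0][0] = √(16) = 4.
  L[1][0] = (-8) / L[0][0] = -2.
Step 2: L[1][1] = √(1) = 1.
  L[2][0] = (-12) / L[0][0] = -3.
  L[2][1] = (2) / L[1][1] = 2.
Step 3: L[2][2] = √(4) = 2.

L[2][1] = 2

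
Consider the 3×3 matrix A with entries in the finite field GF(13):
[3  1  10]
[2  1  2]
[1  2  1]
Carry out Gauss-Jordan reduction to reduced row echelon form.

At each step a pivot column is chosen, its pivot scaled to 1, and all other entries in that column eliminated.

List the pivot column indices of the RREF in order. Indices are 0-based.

step 1: normalize row 0 (÷3) = (1, 9, 12)
  row 1: subtract 2×row0 = (0, 9, 4)
  row 2: subtract 1×row0 = (0, 6, 2)
step 2: normalize row 1 (÷9) = (0, 1, 12)
  row 0: subtract 9×row1 = (1, 0, 8)
  row 2: subtract 6×row1 = (0, 0, 8)
step 3: normalize row 2 (÷8) = (0, 0, 1)
  row 0: subtract 8×row2 = (1, 0, 0)
  row 1: subtract 12×row2 = (0, 1, 0)

pivot columns: 0, 1, 2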